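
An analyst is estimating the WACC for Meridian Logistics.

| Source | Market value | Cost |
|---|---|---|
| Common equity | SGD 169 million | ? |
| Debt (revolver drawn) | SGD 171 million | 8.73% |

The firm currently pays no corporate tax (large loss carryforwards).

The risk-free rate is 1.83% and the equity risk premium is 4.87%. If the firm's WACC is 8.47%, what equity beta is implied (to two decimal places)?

1.31

Total capital V = 169 + 171 = 340.
Equity weight = 169/340 = 0.4971.
Revolver drawn weight = 171/340 = 0.5029.
Debt contribution = 0.5029 × 8.73% × (1 − 0%) = 4.3907%.
Required equity contribution = 8.47% − 4.3907% = 4.0793%  ⇒  Re = 8.2069%.
CAPM: 8.2069% = 1.83% + β × 4.87%  ⇒  β = 1.3094.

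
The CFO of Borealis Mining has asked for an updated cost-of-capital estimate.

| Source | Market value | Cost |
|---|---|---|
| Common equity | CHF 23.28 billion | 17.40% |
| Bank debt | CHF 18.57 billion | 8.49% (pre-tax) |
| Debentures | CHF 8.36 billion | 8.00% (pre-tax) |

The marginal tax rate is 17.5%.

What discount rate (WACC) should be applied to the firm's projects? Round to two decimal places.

Total capital V = 23.28 + 18.57 + 8.36 = 50.21.
Equity: weight = 23.28/50.21 = 0.4637; cost = 17.4%.
Bank debt: weight = 18.57/50.21 = 0.3698; after-tax cost = 8.49% × (1 − 17.5%) = 7.0042%.
Debentures: weight = 8.36/50.21 = 0.1665; after-tax cost = 8% × (1 − 17.5%) = 6.6000%.
WACC = 0.4637 × 17.4000% + 0.3698 × 7.0042% + 0.1665 × 6.6000% = 11.7570%.

11.76%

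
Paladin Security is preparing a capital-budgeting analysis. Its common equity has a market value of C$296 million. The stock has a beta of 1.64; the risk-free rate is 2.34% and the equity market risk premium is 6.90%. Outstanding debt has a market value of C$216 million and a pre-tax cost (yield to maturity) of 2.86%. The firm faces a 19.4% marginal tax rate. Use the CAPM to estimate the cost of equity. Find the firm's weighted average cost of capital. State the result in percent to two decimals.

8.87%

Cost of equity via CAPM: Re = 2.34% + 1.64 × 6.9% = 13.6560%.
Total capital V = 296 + 216 = 512.
Equity: weight = 296/512 = 0.5781; cost = 13.656%.
Debt: weight = 216/512 = 0.4219; after-tax cost = 2.86% × (1 − 19.4%) = 2.3052%.
WACC = 0.5781 × 13.6560% + 0.4219 × 2.3052% = 8.8674%.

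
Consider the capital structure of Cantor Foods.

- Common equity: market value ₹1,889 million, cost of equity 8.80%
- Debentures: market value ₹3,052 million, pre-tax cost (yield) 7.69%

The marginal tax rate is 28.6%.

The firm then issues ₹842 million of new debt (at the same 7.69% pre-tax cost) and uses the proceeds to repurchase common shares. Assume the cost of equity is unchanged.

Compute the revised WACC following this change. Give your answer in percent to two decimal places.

6.19%

After the change:
Total capital V = 1047 + 3894 = 4941.
Equity: weight = 1047/4941 = 0.2119; cost = 8.8%.
Debentures: weight = 3894/4941 = 0.7881; after-tax cost = 7.69% × (1 − 28.6%) = 5.4907%.
WACC = 0.2119 × 8.8000% + 0.7881 × 5.4907% = 6.1919%.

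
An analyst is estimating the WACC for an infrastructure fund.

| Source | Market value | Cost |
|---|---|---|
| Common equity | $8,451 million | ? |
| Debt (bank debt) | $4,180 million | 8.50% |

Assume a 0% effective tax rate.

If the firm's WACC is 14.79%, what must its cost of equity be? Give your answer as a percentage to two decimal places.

Total capital V = 8451 + 4180 = 12631.
Equity weight = 8451/12631 = 0.6691.
Bank debt weight = 4180/12631 = 0.3309.
Debt contribution = 0.3309 × 8.5% × (1 − 0%) = 2.8129%.
Required equity contribution = 14.79% − 2.8129% = 11.9771%.
Re = 11.9771% / 0.6691 = 17.9011%.

17.90%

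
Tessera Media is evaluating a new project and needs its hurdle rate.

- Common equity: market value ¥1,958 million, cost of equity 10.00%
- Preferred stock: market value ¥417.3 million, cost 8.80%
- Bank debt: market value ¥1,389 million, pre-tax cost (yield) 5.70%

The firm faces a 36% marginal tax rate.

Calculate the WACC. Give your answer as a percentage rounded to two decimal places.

7.52%

Total capital V = 1958 + 417.3 + 1389 = 3764.3.
Equity: weight = 1958/3764.3 = 0.5201; cost = 10%.
Preferred: weight = 417.3/3764.3 = 0.1109; cost = 8.8%.
Bank debt: weight = 1389/3764.3 = 0.3690; after-tax cost = 5.7% × (1 − 36%) = 3.6480%.
WACC = 0.5201 × 10.0000% + 0.1109 × 8.8000% + 0.3690 × 3.6480% = 7.5231%.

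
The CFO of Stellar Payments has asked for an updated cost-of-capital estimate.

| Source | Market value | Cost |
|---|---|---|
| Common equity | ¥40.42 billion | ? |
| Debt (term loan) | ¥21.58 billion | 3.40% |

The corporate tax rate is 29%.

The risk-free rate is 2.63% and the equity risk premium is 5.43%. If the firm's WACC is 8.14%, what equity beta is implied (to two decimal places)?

1.58

Total capital V = 40.42 + 21.58 = 62.
Equity weight = 40.42/62 = 0.6519.
Term loan weight = 21.58/62 = 0.3481.
Debt contribution = 0.3481 × 3.4% × (1 − 29%) = 0.8402%.
Required equity contribution = 8.14% − 0.8402% = 7.2998%  ⇒  Re = 11.1971%.
CAPM: 11.1971% = 2.63% + β × 5.43%  ⇒  β = 1.5777.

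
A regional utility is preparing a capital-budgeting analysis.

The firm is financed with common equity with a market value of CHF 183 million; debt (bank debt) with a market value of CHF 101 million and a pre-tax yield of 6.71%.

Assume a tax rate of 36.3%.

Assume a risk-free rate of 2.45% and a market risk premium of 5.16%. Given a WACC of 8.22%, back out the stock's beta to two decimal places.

1.54

Total capital V = 183 + 101 = 284.
Equity weight = 183/284 = 0.6444.
Bank debt weight = 101/284 = 0.3556.
Debt contribution = 0.3556 × 6.71% × (1 − 36.3%) = 1.5201%.
Required equity contribution = 8.22% − 1.5201% = 6.6999%  ⇒  Re = 10.3977%.
CAPM: 10.3977% = 2.45% + β × 5.16%  ⇒  β = 1.5403.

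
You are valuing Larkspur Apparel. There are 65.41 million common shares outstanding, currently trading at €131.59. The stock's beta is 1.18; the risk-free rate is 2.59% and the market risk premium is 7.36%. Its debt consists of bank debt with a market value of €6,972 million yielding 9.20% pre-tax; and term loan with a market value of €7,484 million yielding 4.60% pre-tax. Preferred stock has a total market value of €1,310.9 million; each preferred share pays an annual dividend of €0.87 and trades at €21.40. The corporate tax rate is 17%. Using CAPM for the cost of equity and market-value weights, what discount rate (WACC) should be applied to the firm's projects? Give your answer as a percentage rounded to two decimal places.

Cost of equity via CAPM: Re = 2.59% + 1.18 × 7.36% = 11.2748%.
Cost of preferred: Rp = 0.87 / 21.4 = 4.0654%.
Market value of equity E = 131.59 × 65.41m = 8607.3019m.
Total capital V = 8607.3019 + 1310.9 + 6972 + 7484 = 24374.2019.
Equity: weight = 8607.3019/24374.2019 = 0.3531; cost = 11.2748%.
Preferred: weight = 1310.9/24374.2019 = 0.0538; cost = 4.0654%.
Bank debt: weight = 6972/24374.2019 = 0.2860; after-tax cost = 9.2% × (1 − 17%) = 7.6360%.
Term loan: weight = 7484/24374.2019 = 0.3070; after-tax cost = 4.6% × (1 − 17%) = 3.8180%.
WACC = 0.3531 × 11.2748% + 0.0538 × 4.0654% + 0.2860 × 7.6360% + 0.3070 × 3.8180% = 7.5566%.

7.56%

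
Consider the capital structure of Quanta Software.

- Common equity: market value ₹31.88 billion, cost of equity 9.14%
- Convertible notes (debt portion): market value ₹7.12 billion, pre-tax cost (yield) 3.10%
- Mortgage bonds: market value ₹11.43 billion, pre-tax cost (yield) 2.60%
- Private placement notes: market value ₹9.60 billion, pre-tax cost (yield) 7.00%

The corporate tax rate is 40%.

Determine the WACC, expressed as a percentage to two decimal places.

Total capital V = 31.88 + 7.12 + 11.43 + 9.6 = 60.03.
Equity: weight = 31.88/60.03 = 0.5311; cost = 9.14%.
Convertible notes (debt portion): weight = 7.12/60.03 = 0.1186; after-tax cost = 3.1% × (1 − 40%) = 1.8600%.
Mortgage bonds: weight = 11.43/60.03 = 0.1904; after-tax cost = 2.6% × (1 − 40%) = 1.5600%.
Private placement notes: weight = 9.6/60.03 = 0.1599; after-tax cost = 7% × (1 − 40%) = 4.2000%.
WACC = 0.5311 × 9.1400% + 0.1186 × 1.8600% + 0.1904 × 1.5600% + 0.1599 × 4.2000% = 6.0433%.

6.04%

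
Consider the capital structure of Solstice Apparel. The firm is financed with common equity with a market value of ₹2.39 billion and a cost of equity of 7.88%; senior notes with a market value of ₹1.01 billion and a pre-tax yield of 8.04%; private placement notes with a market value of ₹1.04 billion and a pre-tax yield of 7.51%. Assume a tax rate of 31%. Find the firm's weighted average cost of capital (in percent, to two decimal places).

6.72%

Total capital V = 2.39 + 1.01 + 1.04 = 4.44.
Equity: weight = 2.39/4.44 = 0.5383; cost = 7.88%.
Senior notes: weight = 1.01/4.44 = 0.2275; after-tax cost = 8.04% × (1 − 31%) = 5.5476%.
Private placement notes: weight = 1.04/4.44 = 0.2342; after-tax cost = 7.51% × (1 − 31%) = 5.1819%.
WACC = 0.5383 × 7.8800% + 0.2275 × 5.5476% + 0.2342 × 5.1819% = 6.7174%.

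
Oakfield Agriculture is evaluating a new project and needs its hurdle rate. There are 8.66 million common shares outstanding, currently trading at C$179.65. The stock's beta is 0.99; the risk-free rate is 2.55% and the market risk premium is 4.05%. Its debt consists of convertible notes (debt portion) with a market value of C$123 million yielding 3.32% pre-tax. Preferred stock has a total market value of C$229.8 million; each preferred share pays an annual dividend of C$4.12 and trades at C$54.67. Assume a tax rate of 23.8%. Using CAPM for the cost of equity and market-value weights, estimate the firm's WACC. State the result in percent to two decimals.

Cost of equity via CAPM: Re = 2.55% + 0.99 × 4.05% = 6.5595%.
Cost of preferred: Rp = 4.12 / 54.67 = 7.5361%.
Market value of equity E = 179.65 × 8.66m = 1555.769m.
Total capital V = 1555.769 + 229.8 + 123 = 1908.569.
Equity: weight = 1555.769/1908.569 = 0.8151; cost = 6.5595%.
Preferred: weight = 229.8/1908.569 = 0.1204; cost = 7.5361%.
Convertible notes (debt portion): weight = 123/1908.569 = 0.0644; after-tax cost = 3.32% × (1 − 23.8%) = 2.5298%.
WACC = 0.8151 × 6.5595% + 0.1204 × 7.5361% + 0.0644 × 2.5298% = 6.4174%.

6.42%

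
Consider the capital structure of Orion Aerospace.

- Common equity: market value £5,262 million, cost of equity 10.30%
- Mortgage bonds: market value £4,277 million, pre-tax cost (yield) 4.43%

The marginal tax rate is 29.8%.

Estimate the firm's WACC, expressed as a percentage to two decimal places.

Total capital V = 5262 + 4277 = 9539.
Equity: weight = 5262/9539 = 0.5516; cost = 10.3%.
Mortgage bonds: weight = 4277/9539 = 0.4484; after-tax cost = 4.43% × (1 − 29.8%) = 3.1099%.
WACC = 0.5516 × 10.3000% + 0.4484 × 3.1099% = 7.0762%.

7.08%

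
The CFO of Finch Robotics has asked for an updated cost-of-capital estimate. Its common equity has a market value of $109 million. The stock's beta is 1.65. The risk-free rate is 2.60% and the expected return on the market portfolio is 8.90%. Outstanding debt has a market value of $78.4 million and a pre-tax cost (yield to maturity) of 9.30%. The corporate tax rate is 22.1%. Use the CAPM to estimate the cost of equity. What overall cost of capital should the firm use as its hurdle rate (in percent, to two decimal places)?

10.59%

Market risk premium = 8.9% − 2.6% = 6.3%.
Cost of equity via CAPM: Re = 2.6% + 1.65 × 6.3% = 12.9950%.
Total capital V = 109 + 78.4 = 187.4.
Equity: weight = 109/187.4 = 0.5816; cost = 12.995%.
Debt: weight = 78.4/187.4 = 0.4184; after-tax cost = 9.3% × (1 − 22.1%) = 7.2447%.
WACC = 0.5816 × 12.9950% + 0.4184 × 7.2447% = 10.5893%.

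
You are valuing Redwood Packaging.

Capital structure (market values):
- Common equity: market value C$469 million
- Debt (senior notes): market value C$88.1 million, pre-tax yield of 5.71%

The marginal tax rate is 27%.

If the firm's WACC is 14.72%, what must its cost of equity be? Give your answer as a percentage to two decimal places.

Total capital V = 469 + 88.1 = 557.1.
Equity weight = 469/557.1 = 0.8419.
Senior notes weight = 88.1/557.1 = 0.1581.
Debt contribution = 0.1581 × 5.71% × (1 − 27%) = 0.6592%.
Required equity contribution = 14.72% − 0.6592% = 14.0608%.
Re = 14.0608% / 0.8419 = 16.7021%.

16.70%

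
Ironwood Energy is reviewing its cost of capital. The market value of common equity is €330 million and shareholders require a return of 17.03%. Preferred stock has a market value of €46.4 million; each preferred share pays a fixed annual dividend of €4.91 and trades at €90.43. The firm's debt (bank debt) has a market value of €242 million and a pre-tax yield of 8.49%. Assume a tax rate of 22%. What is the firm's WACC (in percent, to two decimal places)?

Cost of preferred: Rp = 4.91 / 90.43 = 5.4296%.
Total capital V = 330 + 46.4 + 242 = 618.4.
Equity: weight = 330/618.4 = 0.5336; cost = 17.03%.
Preferred: weight = 46.4/618.4 = 0.0750; cost = 5.4296%.
Bank debt: weight = 242/618.4 = 0.3913; after-tax cost = 8.49% × (1 − 22%) = 6.6222%.
WACC = 0.5336 × 17.0300% + 0.0750 × 5.4296% + 0.3913 × 6.6222% = 12.0867%.

12.09%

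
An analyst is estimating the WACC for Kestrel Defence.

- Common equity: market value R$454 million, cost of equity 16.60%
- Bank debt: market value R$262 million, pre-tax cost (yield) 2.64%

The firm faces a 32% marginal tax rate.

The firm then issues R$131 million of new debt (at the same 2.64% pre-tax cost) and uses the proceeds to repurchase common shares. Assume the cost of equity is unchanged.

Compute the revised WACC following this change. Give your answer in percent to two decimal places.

After the change:
Total capital V = 323 + 393 = 716.
Equity: weight = 323/716 = 0.4511; cost = 16.6%.
Bank debt: weight = 393/716 = 0.5489; after-tax cost = 2.64% × (1 − 32%) = 1.7952%.
WACC = 0.4511 × 16.6000% + 0.5489 × 1.7952% = 8.4739%.

8.47%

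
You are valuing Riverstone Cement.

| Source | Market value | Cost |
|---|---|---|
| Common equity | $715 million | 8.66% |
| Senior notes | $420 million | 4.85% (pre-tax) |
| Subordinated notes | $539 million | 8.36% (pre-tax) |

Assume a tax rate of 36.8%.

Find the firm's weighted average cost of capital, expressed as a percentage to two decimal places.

6.17%

Total capital V = 715 + 420 + 539 = 1674.
Equity: weight = 715/1674 = 0.4271; cost = 8.66%.
Senior notes: weight = 420/1674 = 0.2509; after-tax cost = 4.85% × (1 − 36.8%) = 3.0652%.
Subordinated notes: weight = 539/1674 = 0.3220; after-tax cost = 8.36% × (1 − 36.8%) = 5.2835%.
WACC = 0.4271 × 8.6600% + 0.2509 × 3.0652% + 0.3220 × 5.2835% = 6.1691%.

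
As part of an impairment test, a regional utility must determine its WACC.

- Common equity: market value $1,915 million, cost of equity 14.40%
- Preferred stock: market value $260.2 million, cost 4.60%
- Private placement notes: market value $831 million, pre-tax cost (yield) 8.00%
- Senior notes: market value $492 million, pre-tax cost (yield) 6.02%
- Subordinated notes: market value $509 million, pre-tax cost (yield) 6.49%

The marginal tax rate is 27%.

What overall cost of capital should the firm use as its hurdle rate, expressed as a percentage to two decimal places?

Total capital V = 1915 + 260.2 + 831 + 492 + 509 = 4007.2.
Equity: weight = 1915/4007.2 = 0.4779; cost = 14.4%.
Preferred: weight = 260.2/4007.2 = 0.0649; cost = 4.6%.
Private placement notes: weight = 831/4007.2 = 0.2074; after-tax cost = 8% × (1 − 27%) = 5.8400%.
Senior notes: weight = 492/4007.2 = 0.1228; after-tax cost = 6.02% × (1 − 27%) = 4.3946%.
Subordinated notes: weight = 509/4007.2 = 0.1270; after-tax cost = 6.49% × (1 − 27%) = 4.7377%.
WACC = 0.4779 × 14.4000% + 0.0649 × 4.6000% + 0.2074 × 5.8400% + 0.1228 × 4.3946% + 0.1270 × 4.7377% = 9.5327%.

9.53%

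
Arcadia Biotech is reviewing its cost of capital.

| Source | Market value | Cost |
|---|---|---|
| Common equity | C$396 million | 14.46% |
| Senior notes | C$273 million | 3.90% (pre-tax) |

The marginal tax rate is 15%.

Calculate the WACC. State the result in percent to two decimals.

9.91%

Total capital V = 396 + 273 = 669.
Equity: weight = 396/669 = 0.5919; cost = 14.46%.
Senior notes: weight = 273/669 = 0.4081; after-tax cost = 3.9% × (1 − 15%) = 3.3150%.
WACC = 0.5919 × 14.4600% + 0.4081 × 3.3150% = 9.9120%.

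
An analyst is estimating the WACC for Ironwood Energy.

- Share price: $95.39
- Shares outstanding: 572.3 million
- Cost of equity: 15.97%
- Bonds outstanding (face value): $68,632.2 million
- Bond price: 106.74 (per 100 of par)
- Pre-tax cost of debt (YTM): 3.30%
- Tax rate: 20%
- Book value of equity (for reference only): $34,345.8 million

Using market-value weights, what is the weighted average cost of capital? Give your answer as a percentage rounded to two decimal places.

Market value of equity E = 95.39 × 572.3m = 54591.697m. Market value of debt D = 68632.2m × 106.74/100 = 73258.01028m.
Total capital V = 54591.697 + 73258.01028 = 127849.70728.
Equity: weight = 54591.697/127849.70728 = 0.4270; cost = 15.97%.
Bonds outstanding: weight = 73258.01028/127849.70728 = 0.5730; after-tax cost = 3.3% × (1 − 20%) = 2.6400%.
WACC = 0.4270 × 15.9700% + 0.5730 × 2.6400% = 8.3319%.

8.33%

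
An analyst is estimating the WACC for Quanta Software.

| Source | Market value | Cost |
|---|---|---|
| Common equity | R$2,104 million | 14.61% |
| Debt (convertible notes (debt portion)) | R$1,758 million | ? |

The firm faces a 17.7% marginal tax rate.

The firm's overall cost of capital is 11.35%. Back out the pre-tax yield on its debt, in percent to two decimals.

Total capital V = 2104 + 1758 = 3862.
Equity weight = 2104/3862 = 0.5448.
Convertible notes (debt portion) weight = 1758/3862 = 0.4552.
Equity contribution = 0.5448 × 14.61% = 7.9595%.
Remaining for debt = 11.35% − 7.9595% = 3.3905%.
Rd × (1 − 17.7%) × 0.4552 = 3.3905%  ⇒  Rd = 9.0503%.

9.05%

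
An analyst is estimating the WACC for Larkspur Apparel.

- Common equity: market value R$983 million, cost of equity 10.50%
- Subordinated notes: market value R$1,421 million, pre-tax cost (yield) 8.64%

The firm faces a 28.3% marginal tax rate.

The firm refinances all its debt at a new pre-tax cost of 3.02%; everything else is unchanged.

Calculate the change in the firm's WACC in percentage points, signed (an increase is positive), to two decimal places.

-2.38 pp

Current WACC:
Total capital V = 983 + 1421 = 2404.
Equity: weight = 983/2404 = 0.4089; cost = 10.5%.
Subordinated notes: weight = 1421/2404 = 0.5911; after-tax cost = 8.64% × (1 − 28.3%) = 6.1949%.
WACC = 0.4089 × 10.5000% + 0.5911 × 6.1949% = 7.9553%.
After the change:
Total capital V = 983 + 1421 = 2404.
Equity: weight = 983/2404 = 0.4089; cost = 10.5%.
Subordinated notes: weight = 1421/2404 = 0.5911; after-tax cost = 3.02% × (1 − 28.3%) = 2.1653%.
WACC = 0.4089 × 10.5000% + 0.5911 × 2.1653% = 5.5734%.
Change in WACC = 5.5734% − 7.9553% = -2.3819 pp.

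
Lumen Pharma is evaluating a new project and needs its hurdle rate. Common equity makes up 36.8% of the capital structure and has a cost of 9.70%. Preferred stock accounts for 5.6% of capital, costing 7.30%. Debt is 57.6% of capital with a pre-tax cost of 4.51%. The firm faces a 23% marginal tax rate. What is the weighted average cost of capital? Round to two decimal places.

5.98%

After-tax cost of debt = 4.51% × (1 − 23%) = 3.4727%.
WACC = 0.368 × 9.7000% + 0.056 × 7.3000% + 0.576 × 3.4727% = 5.9787%.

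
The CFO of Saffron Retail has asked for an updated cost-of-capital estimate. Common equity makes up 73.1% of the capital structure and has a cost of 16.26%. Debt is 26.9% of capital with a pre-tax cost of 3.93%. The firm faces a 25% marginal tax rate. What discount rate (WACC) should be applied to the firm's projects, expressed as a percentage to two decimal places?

12.68%

After-tax cost of debt = 3.93% × (1 − 25%) = 2.9475%.
WACC = 0.731 × 16.2600% + 0.269 × 2.9475% = 12.6789%.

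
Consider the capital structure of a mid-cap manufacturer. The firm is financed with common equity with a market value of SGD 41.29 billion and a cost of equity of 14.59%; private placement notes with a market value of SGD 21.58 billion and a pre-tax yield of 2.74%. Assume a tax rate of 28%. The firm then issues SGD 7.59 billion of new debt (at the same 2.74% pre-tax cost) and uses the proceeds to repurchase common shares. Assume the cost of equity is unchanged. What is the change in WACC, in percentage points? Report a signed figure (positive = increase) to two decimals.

Current WACC:
Total capital V = 41.29 + 21.58 = 62.87.
Equity: weight = 41.29/62.87 = 0.6568; cost = 14.59%.
Private placement notes: weight = 21.58/62.87 = 0.3432; after-tax cost = 2.74% × (1 − 28%) = 1.9728%.
WACC = 0.6568 × 14.5900% + 0.3432 × 1.9728% = 10.2592%.
After the change:
Total capital V = 33.7 + 29.17 = 62.87.
Equity: weight = 33.7/62.87 = 0.5360; cost = 14.59%.
Private placement notes: weight = 29.17/62.87 = 0.4640; after-tax cost = 2.74% × (1 − 28%) = 1.9728%.
WACC = 0.5360 × 14.5900% + 0.4640 × 1.9728% = 8.7360%.
Change in WACC = 8.7360% − 10.2592% = -1.5232 pp.

-1.52 pp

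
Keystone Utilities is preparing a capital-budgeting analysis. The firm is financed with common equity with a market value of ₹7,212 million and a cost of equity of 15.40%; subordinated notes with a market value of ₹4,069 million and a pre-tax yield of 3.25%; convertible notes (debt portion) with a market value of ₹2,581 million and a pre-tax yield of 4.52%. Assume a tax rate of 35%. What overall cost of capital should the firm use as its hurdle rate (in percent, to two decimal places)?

Total capital V = 7212 + 4069 + 2581 = 13862.
Equity: weight = 7212/13862 = 0.5203; cost = 15.4%.
Subordinated notes: weight = 4069/13862 = 0.2935; after-tax cost = 3.25% × (1 − 35%) = 2.1125%.
Convertible notes (debt portion): weight = 2581/13862 = 0.1862; after-tax cost = 4.52% × (1 − 35%) = 2.9380%.
WACC = 0.5203 × 15.4000% + 0.2935 × 2.1125% + 0.1862 × 2.9380% = 9.1793%.

9.18%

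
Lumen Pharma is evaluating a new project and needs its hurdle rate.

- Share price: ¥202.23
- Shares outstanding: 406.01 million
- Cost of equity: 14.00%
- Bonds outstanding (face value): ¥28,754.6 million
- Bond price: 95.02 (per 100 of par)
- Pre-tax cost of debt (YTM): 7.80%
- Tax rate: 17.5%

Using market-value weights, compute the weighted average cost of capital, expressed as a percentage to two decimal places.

12.11%

Market value of equity E = 202.23 × 406.01m = 82107.4023m. Market value of debt D = 28754.6m × 95.02/100 = 27322.62092m.
Total capital V = 82107.4023 + 27322.62092 = 109430.02322.
Equity: weight = 82107.4023/109430.02322 = 0.7503; cost = 14%.
Bonds outstanding: weight = 27322.62092/109430.02322 = 0.2497; after-tax cost = 7.8% × (1 − 17.5%) = 6.4350%.
WACC = 0.7503 × 14.0000% + 0.2497 × 6.4350% = 12.1112%.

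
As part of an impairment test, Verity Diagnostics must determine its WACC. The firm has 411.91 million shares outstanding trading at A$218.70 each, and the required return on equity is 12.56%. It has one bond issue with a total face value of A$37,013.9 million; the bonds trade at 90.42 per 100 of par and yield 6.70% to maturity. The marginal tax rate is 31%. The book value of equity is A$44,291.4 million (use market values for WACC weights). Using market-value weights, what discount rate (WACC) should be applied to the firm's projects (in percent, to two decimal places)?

10.41%

Market value of equity E = 218.7 × 411.91m = 90084.717m. Market value of debt D = 37013.9m × 90.42/100 = 33467.96838m.
Total capital V = 90084.717 + 33467.96838 = 123552.68538.
Equity: weight = 90084.717/123552.68538 = 0.7291; cost = 12.56%.
Bonds outstanding: weight = 33467.96838/123552.68538 = 0.2709; after-tax cost = 6.7% × (1 − 31%) = 4.6230%.
WACC = 0.7291 × 12.5600% + 0.2709 × 4.6230% = 10.4100%.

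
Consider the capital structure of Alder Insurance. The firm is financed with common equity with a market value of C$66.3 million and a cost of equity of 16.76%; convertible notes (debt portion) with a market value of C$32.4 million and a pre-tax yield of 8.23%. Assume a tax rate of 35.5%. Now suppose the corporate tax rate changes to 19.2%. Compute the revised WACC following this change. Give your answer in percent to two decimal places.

After the change:
Total capital V = 66.3 + 32.4 = 98.7.
Equity: weight = 66.3/98.7 = 0.6717; cost = 16.76%.
Convertible notes (debt portion): weight = 32.4/98.7 = 0.3283; after-tax cost = 8.23% × (1 − 19.2%) = 6.6498%.
WACC = 0.6717 × 16.7600% + 0.3283 × 6.6498% = 13.4412%.

13.44%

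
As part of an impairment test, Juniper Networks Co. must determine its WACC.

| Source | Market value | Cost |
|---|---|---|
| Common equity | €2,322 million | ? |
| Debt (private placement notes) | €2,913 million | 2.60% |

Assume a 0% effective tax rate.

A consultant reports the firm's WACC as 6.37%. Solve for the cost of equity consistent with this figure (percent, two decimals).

Total capital V = 2322 + 2913 = 5235.
Equity weight = 2322/5235 = 0.4436.
Private placement notes weight = 2913/5235 = 0.5564.
Debt contribution = 0.5564 × 2.6% × (1 − 0%) = 1.4468%.
Required equity contribution = 6.37% − 1.4468% = 4.9232%.
Re = 4.9232% / 0.4436 = 11.0995%.

11.10%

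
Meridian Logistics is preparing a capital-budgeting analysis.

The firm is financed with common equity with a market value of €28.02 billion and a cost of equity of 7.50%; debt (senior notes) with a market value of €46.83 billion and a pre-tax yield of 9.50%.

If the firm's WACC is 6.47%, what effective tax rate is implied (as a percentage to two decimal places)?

38.38%

Total capital V = 28.02 + 46.83 = 74.85.
Equity weight = 28.02/74.85 = 0.3743.
Senior notes weight = 46.83/74.85 = 0.6257.
Equity contribution = 0.3743 × 7.5% = 2.8076%.
Debt contribution must be 6.47% − 2.8076% = 3.6624%.
0.6257 × 9.5% × (1 − T) = 3.6624%  ⇒  (1 − T) = 0.6162.
T = 38.3819%.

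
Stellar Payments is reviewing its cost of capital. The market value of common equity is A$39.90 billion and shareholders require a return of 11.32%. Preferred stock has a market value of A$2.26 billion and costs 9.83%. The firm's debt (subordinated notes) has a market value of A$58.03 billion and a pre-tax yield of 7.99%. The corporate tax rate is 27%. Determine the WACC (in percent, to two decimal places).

Total capital V = 39.9 + 2.26 + 58.03 = 100.19.
Equity: weight = 39.9/100.19 = 0.3982; cost = 11.32%.
Preferred: weight = 2.26/100.19 = 0.0226; cost = 9.83%.
Subordinated notes: weight = 58.03/100.19 = 0.5792; after-tax cost = 7.99% × (1 − 27%) = 5.8327%.
WACC = 0.3982 × 11.3200% + 0.0226 × 9.8300% + 0.5792 × 5.8327% = 8.1081%.

8.11%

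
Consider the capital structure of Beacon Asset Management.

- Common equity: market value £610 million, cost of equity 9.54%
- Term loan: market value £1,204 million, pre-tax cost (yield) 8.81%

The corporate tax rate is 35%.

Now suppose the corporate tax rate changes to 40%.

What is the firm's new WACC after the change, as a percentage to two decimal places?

6.72%

After the change:
Total capital V = 610 + 1204 = 1814.
Equity: weight = 610/1814 = 0.3363; cost = 9.54%.
Term loan: weight = 1204/1814 = 0.6637; after-tax cost = 8.81% × (1 − 40%) = 5.2860%.
WACC = 0.3363 × 9.5400% + 0.6637 × 5.2860% = 6.7165%.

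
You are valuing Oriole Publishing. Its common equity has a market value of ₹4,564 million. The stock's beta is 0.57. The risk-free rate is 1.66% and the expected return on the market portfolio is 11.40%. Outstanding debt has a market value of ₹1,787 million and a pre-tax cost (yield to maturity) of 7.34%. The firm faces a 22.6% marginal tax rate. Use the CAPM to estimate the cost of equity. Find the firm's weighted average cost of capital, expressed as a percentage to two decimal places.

Market risk premium = 11.4% − 1.66% = 9.74%.
Cost of equity via CAPM: Re = 1.66% + 0.57 × 9.74% = 7.2118%.
Total capital V = 4564 + 1787 = 6351.
Equity: weight = 4564/6351 = 0.7186; cost = 7.2118%.
Debt: weight = 1787/6351 = 0.2814; after-tax cost = 7.34% × (1 − 22.6%) = 5.6812%.
WACC = 0.7186 × 7.2118% + 0.2814 × 5.6812% = 6.7811%.

6.78%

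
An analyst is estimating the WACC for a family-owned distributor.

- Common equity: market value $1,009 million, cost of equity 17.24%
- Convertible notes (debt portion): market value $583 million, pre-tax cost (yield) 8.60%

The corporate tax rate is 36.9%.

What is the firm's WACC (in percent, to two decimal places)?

12.91%

Total capital V = 1009 + 583 = 1592.
Equity: weight = 1009/1592 = 0.6338; cost = 17.24%.
Convertible notes (debt portion): weight = 583/1592 = 0.3662; after-tax cost = 8.6% × (1 − 36.9%) = 5.4266%.
WACC = 0.6338 × 17.2400% + 0.3662 × 5.4266% = 12.9139%.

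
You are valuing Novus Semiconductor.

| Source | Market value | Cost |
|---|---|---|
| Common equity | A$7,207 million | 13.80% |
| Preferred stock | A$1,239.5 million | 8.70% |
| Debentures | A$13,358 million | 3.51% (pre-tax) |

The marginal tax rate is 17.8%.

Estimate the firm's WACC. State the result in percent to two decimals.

Total capital V = 7207 + 1239.5 + 13358 = 21804.5.
Equity: weight = 7207/21804.5 = 0.3305; cost = 13.8%.
Preferred: weight = 1239.5/21804.5 = 0.0568; cost = 8.7%.
Debentures: weight = 13358/21804.5 = 0.6126; after-tax cost = 3.51% × (1 − 17.8%) = 2.8852%.
WACC = 0.3305 × 13.8000% + 0.0568 × 8.7000% + 0.6126 × 2.8852% = 6.8234%.

6.82%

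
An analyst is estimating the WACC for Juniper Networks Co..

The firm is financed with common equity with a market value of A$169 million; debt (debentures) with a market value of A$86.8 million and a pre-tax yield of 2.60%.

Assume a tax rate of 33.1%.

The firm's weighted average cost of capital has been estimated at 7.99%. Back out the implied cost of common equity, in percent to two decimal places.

11.20%

Total capital V = 169 + 86.8 = 255.8.
Equity weight = 169/255.8 = 0.6607.
Debentures weight = 86.8/255.8 = 0.3393.
Debt contribution = 0.3393 × 2.6% × (1 − 33.1%) = 0.5902%.
Required equity contribution = 7.99% − 0.5902% = 7.3998%.
Re = 7.3998% / 0.6607 = 11.2004%.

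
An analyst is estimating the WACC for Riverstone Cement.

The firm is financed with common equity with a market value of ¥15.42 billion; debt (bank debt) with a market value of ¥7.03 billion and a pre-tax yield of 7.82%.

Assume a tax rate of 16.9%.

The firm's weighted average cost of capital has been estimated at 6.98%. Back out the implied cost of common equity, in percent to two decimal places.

7.20%

Total capital V = 15.42 + 7.03 = 22.45.
Equity weight = 15.42/22.45 = 0.6869.
Bank debt weight = 7.03/22.45 = 0.3131.
Debt contribution = 0.3131 × 7.82% × (1 − 16.9%) = 2.0349%.
Required equity contribution = 6.98% − 2.0349% = 4.9451%.
Re = 4.9451% / 0.6869 = 7.1996%.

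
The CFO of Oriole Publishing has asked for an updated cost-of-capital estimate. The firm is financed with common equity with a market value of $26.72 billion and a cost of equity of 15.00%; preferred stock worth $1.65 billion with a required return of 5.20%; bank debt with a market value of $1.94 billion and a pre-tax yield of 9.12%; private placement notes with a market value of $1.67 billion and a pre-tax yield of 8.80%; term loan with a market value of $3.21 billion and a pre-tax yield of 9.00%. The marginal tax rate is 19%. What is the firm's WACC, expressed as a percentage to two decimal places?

13.04%

Total capital V = 26.72 + 1.65 + 1.94 + 1.67 + 3.21 = 35.19.
Equity: weight = 26.72/35.19 = 0.7593; cost = 15%.
Preferred: weight = 1.65/35.19 = 0.0469; cost = 5.2%.
Bank debt: weight = 1.94/35.19 = 0.0551; after-tax cost = 9.12% × (1 − 19%) = 7.3872%.
Private placement notes: weight = 1.67/35.19 = 0.0475; after-tax cost = 8.8% × (1 − 19%) = 7.1280%.
Term loan: weight = 3.21/35.19 = 0.0912; after-tax cost = 9% × (1 − 19%) = 7.2900%.
WACC = 0.7593 × 15.0000% + 0.0469 × 5.2000% + 0.0551 × 7.3872% + 0.0475 × 7.1280% + 0.0912 × 7.2900% = 13.0439%.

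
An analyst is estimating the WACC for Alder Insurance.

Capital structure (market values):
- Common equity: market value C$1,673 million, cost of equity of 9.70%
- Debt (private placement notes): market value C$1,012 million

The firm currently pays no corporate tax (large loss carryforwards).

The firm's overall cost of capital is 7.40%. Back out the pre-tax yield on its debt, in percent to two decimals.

Total capital V = 1673 + 1012 = 2685.
Equity weight = 1673/2685 = 0.6231.
Private placement notes weight = 1012/2685 = 0.3769.
Equity contribution = 0.6231 × 9.7% = 6.0440%.
Remaining for debt = 7.4% − 6.0440% = 1.3560%.
Rd × (1 − 0%) × 0.3769 = 1.3560%  ⇒  Rd = 3.5977%.

3.60%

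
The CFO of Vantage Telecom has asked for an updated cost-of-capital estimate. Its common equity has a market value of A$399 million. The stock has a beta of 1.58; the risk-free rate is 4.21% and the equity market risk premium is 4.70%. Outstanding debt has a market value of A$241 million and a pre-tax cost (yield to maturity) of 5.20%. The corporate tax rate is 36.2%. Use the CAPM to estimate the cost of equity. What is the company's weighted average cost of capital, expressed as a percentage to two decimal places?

8.50%

Cost of equity via CAPM: Re = 4.21% + 1.58 × 4.7% = 11.6360%.
Total capital V = 399 + 241 = 640.
Equity: weight = 399/640 = 0.6234; cost = 11.636%.
Debt: weight = 241/640 = 0.3766; after-tax cost = 5.2% × (1 − 36.2%) = 3.3176%.
WACC = 0.6234 × 11.6360% + 0.3766 × 3.3176% = 8.5036%.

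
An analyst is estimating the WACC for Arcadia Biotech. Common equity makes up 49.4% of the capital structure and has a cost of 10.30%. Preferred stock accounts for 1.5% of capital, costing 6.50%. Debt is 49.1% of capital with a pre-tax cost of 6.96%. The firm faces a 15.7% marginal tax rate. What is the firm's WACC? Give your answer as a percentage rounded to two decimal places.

After-tax cost of debt = 6.96% × (1 − 15.7%) = 5.8673%.
WACC = 0.494 × 10.3000% + 0.015 × 6.5000% + 0.491 × 5.8673% = 8.0665%.

8.07%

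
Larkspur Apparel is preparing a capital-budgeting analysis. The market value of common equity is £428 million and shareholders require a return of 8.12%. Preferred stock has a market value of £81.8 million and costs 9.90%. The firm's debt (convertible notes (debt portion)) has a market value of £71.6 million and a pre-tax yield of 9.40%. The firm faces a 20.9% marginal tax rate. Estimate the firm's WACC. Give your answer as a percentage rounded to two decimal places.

Total capital V = 428 + 81.8 + 71.6 = 581.4.
Equity: weight = 428/581.4 = 0.7362; cost = 8.12%.
Preferred: weight = 81.8/581.4 = 0.1407; cost = 9.9%.
Convertible notes (debt portion): weight = 71.6/581.4 = 0.1232; after-tax cost = 9.4% × (1 − 20.9%) = 7.4354%.
WACC = 0.7362 × 8.1200% + 0.1407 × 9.9000% + 0.1232 × 7.4354% = 8.2861%.

8.29%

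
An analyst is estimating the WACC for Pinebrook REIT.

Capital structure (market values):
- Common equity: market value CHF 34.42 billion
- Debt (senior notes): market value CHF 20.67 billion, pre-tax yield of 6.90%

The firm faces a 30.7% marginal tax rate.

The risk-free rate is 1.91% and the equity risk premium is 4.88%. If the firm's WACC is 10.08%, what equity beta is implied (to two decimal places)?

2.33

Total capital V = 34.42 + 20.67 = 55.09.
Equity weight = 34.42/55.09 = 0.6248.
Senior notes weight = 20.67/55.09 = 0.3752.
Debt contribution = 0.3752 × 6.9% × (1 − 30.7%) = 1.7941%.
Required equity contribution = 10.08% − 1.7941% = 8.2859%  ⇒  Re = 13.2618%.
CAPM: 13.2618% = 1.91% + β × 4.88%  ⇒  β = 2.3262.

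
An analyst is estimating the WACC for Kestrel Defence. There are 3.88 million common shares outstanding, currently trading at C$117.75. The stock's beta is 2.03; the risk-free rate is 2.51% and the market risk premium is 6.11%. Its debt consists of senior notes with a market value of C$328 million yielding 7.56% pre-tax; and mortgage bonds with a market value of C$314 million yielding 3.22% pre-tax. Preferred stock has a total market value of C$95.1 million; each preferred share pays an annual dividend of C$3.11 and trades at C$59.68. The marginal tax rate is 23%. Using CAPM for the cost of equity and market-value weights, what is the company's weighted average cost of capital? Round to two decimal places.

Cost of equity via CAPM: Re = 2.51% + 2.03 × 6.11% = 14.9133%.
Cost of preferred: Rp = 3.11 / 59.68 = 5.2111%.
Market value of equity E = 117.75 × 3.88m = 456.87m.
Total capital V = 456.87 + 95.1 + 328 + 314 = 1193.97.
Equity: weight = 456.87/1193.97 = 0.3826; cost = 14.9133%.
Preferred: weight = 95.1/1193.97 = 0.0797; cost = 5.2111%.
Senior notes: weight = 328/1193.97 = 0.2747; after-tax cost = 7.56% × (1 − 23%) = 5.8212%.
Mortgage bonds: weight = 314/1193.97 = 0.2630; after-tax cost = 3.22% × (1 − 23%) = 2.4794%.
WACC = 0.3826 × 14.9133% + 0.0797 × 5.2111% + 0.2747 × 5.8212% + 0.2630 × 2.4794% = 8.3728%.

8.37%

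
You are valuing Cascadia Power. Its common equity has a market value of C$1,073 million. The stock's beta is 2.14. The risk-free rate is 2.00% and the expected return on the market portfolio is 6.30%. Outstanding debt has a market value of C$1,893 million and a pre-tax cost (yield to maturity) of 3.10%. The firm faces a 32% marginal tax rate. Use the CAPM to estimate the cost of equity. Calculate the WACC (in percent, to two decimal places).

Market risk premium = 6.3% − 2.0% = 4.3%.
Cost of equity via CAPM: Re = 2.0% + 2.14 × 4.3% = 11.2020%.
Total capital V = 1073 + 1893 = 2966.
Equity: weight = 1073/2966 = 0.3618; cost = 11.202%.
Debt: weight = 1893/2966 = 0.6382; after-tax cost = 3.1% × (1 − 32%) = 2.1080%.
WACC = 0.3618 × 11.2020% + 0.6382 × 2.1080% = 5.3979%.

5.40%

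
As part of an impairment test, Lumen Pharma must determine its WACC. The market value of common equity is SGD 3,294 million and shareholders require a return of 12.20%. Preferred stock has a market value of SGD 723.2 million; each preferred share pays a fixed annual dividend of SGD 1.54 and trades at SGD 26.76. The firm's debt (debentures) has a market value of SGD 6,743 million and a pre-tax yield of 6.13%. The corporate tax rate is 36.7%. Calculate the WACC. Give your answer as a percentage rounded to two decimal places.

6.55%

Cost of preferred: Rp = 1.54 / 26.76 = 5.7549%.
Total capital V = 3294 + 723.2 + 6743 = 10760.2.
Equity: weight = 3294/10760.2 = 0.3061; cost = 12.2%.
Preferred: weight = 723.2/10760.2 = 0.0672; cost = 5.7549%.
Debentures: weight = 6743/10760.2 = 0.6267; after-tax cost = 6.13% × (1 − 36.7%) = 3.8803%.
WACC = 0.3061 × 12.2000% + 0.0672 × 5.7549% + 0.6267 × 3.8803% = 6.5532%.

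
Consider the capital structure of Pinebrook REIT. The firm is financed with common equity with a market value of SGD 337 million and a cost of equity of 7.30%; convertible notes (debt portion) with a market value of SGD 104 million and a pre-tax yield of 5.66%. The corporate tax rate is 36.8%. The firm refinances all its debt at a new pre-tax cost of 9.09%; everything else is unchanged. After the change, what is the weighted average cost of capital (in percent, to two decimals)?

6.93%

After the change:
Total capital V = 337 + 104 = 441.
Equity: weight = 337/441 = 0.7642; cost = 7.3%.
Convertible notes (debt portion): weight = 104/441 = 0.2358; after-tax cost = 9.09% × (1 − 36.8%) = 5.7449%.
WACC = 0.7642 × 7.3000% + 0.2358 × 5.7449% = 6.9333%.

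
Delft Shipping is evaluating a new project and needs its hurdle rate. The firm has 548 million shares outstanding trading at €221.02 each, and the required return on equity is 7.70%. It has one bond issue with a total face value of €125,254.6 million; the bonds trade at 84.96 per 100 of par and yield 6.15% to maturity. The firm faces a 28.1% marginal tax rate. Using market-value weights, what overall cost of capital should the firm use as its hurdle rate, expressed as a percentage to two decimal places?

6.17%

Market value of equity E = 221.02 × 548m = 121118.96m. Market value of debt D = 125254.6m × 84.96/100 = 106416.30816m.
Total capital V = 121118.96 + 106416.30816 = 227535.26816.
Equity: weight = 121118.96/227535.26816 = 0.5323; cost = 7.7%.
Bonds outstanding: weight = 106416.30816/227535.26816 = 0.4677; after-tax cost = 6.15% × (1 − 28.1%) = 4.4219%.
WACC = 0.5323 × 7.7000% + 0.4677 × 4.4219% = 6.1668%.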